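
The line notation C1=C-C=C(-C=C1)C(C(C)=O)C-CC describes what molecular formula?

C12H16O

Heavy atoms from the SMILES: 12 C, 1 O.
Implicit hydrogens by atom environment:
  5 × C (aromatic): 1 H each → 5
  2 × C: 3 H each → 6
  2 × C: 2 H each → 4
  1 × C: 1 H
  1 × C: no H
  1 × C (aromatic): no H
  1 × O: no H
  Total hydrogens = 16.
Molecular formula: C12H16O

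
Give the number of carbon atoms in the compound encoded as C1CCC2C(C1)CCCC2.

The symbol for carbon appears 10 times in the SMILES.

10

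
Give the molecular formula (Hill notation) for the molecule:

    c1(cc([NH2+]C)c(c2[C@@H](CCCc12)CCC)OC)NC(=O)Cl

Heavy atoms from the SMILES: 16 C, 1 Cl, 2 N, 2 O.
Implicit hydrogens by atom environment:
  5 × C: 2 H each → 10
  5 × C (aromatic): no H
  3 × C: 3 H each → 9
  2 × O: no H
  1 × C (aromatic): 1 H
  1 × C: 1 H
  1 × C: no H
  1 × Cl: no H
  1 × N (charge +1): 2 H
  1 × N: 1 H
  Total hydrogens = 24.
Net charge +1.
Molecular formula: C16H24ClN2O2+

C16H24ClN2O2+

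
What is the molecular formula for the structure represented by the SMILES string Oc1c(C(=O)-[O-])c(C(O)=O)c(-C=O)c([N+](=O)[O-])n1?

C8H3N2O8-

Heavy atoms from the SMILES: 8 C, 2 N, 8 O.
Implicit hydrogens by atom environment:
  5 × C (aromatic): no H
  4 × O: no H
  2 × C: no H
  2 × O: 1 H each → 2
  2 × O (charge -1): no H
  1 × C: 1 H
  1 × N (aromatic): no H
  1 × N (charge +1): no H
  Total hydrogens = 3.
Net charge -1.
Molecular formula: C8H3N2O8-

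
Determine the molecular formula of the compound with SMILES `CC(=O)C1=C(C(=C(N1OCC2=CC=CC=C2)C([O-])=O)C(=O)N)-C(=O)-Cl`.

Heavy atoms from the SMILES: 16 C, 1 Cl, 2 N, 6 O.
Implicit hydrogens by atom environment:
  5 × C (aromatic): 1 H each → 5
  5 × C (aromatic): no H
  5 × O: no H
  4 × C: no H
  1 × C: 3 H
  1 × C: 2 H
  1 × Cl: no H
  1 × N: 2 H
  1 × N (aromatic): no H
  1 × O (charge -1): no H
  Total hydrogens = 12.
Net charge -1.
Molecular formula: C16H12ClN2O6-

C16H12ClN2O6-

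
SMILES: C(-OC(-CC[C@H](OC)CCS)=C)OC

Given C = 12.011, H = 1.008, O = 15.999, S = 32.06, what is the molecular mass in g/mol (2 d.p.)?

Molecular formula: C10H20O3S.
M = 10×12.011 + 20×1.008 + 3×15.999 + 1×32.06 = 220.33 g/mol.

220.33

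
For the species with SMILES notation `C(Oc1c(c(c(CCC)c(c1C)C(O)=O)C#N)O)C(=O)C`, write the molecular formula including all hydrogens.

C15H17NO5

Heavy atoms from the SMILES: 15 C, 1 N, 5 O.
Implicit hydrogens by atom environment:
  6 × C (aromatic): no H
  3 × C: 3 H each → 9
  3 × C: 2 H each → 6
  3 × C: no H
  3 × O: no H
  2 × O: 1 H each → 2
  1 × N: no H
  Total hydrogens = 17.
Molecular formula: C15H17NO5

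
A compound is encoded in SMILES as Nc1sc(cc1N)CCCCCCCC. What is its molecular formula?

C12H22N2S

Heavy atoms from the SMILES: 12 C, 2 N, 1 S.
Implicit hydrogens by atom environment:
  7 × C: 2 H each → 14
  3 × C (aromatic): no H
  2 × N: 2 H each → 4
  1 × C: 3 H
  1 × C (aromatic): 1 H
  1 × S (aromatic): no H
  Total hydrogens = 22.
Molecular formula: C12H22N2S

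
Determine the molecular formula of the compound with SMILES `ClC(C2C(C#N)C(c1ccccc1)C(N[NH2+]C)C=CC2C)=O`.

Heavy atoms from the SMILES: 17 C, 1 Cl, 3 N, 1 O.
Implicit hydrogens by atom environment:
  7 × C: 1 H each → 7
  5 × C (aromatic): 1 H each → 5
  2 × C: 3 H each → 6
  2 × C: no H
  1 × C (aromatic): no H
  1 × Cl: no H
  1 × N (charge +1): 2 H
  1 × N: 1 H
  1 × N: no H
  1 × O: no H
  Total hydrogens = 21.
Net charge +1.
Molecular formula: C17H21ClN3O+

C17H21ClN3O+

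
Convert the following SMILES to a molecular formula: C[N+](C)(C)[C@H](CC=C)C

C8H18N+

Heavy atoms from the SMILES: 8 C, 1 N.
Implicit hydrogens by atom environment:
  4 × C: 3 H each → 12
  2 × C: 2 H each → 4
  2 × C: 1 H each → 2
  1 × N (charge +1): no H
  Total hydrogens = 18.
Net charge +1.
Molecular formula: C8H18N+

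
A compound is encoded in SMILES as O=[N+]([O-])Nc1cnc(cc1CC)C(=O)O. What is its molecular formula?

Heavy atoms from the SMILES: 8 C, 3 N, 4 O.
Implicit hydrogens by atom environment:
  3 × C (aromatic): no H
  2 × C (aromatic): 1 H each → 2
  2 × O: no H
  1 × C: 3 H
  1 × C: 2 H
  1 × C: no H
  1 × N: 1 H
  1 × N (aromatic): no H
  1 × N (charge +1): no H
  1 × O: 1 H
  1 × O (charge -1): no H
  Total hydrogens = 9.
Molecular formula: C8H9N3O4

C8H9N3O4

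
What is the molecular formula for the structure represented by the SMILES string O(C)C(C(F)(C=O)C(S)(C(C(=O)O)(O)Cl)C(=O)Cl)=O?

Heavy atoms from the SMILES: 8 C, 2 Cl, 1 F, 7 O, 1 S.
Implicit hydrogens by atom environment:
  6 × C: no H
  5 × O: no H
  2 × Cl: no H
  2 × O: 1 H each → 2
  1 × C: 3 H
  1 × C: 1 H
  1 × F: no H
  1 × S: 1 H
  Total hydrogens = 7.
Molecular formula: C8H7Cl2FO7S

C8H7Cl2FO7S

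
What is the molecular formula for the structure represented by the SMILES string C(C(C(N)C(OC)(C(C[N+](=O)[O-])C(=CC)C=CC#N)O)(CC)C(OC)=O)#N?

Heavy atoms from the SMILES: 17 C, 4 N, 6 O.
Implicit hydrogens by atom environment:
  6 × C: no H
  5 × C: 1 H each → 5
  4 × C: 3 H each → 12
  4 × O: no H
  2 × C: 2 H each → 4
  2 × N: no H
  1 × N: 2 H
  1 × N (charge +1): no H
  1 × O: 1 H
  1 × O (charge -1): no H
  Total hydrogens = 24.
Molecular formula: C17H24N4O6

C17H24N4O6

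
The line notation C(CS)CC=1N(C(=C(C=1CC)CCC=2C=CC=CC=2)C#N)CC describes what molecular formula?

C20H26N2S

Heavy atoms from the SMILES: 20 C, 2 N, 1 S.
Implicit hydrogens by atom environment:
  7 × C: 2 H each → 14
  5 × C (aromatic): 1 H each → 5
  5 × C (aromatic): no H
  2 × C: 3 H each → 6
  1 × C: no H
  1 × N (aromatic): no H
  1 × N: no H
  1 × S: 1 H
  Total hydrogens = 26.
Molecular formula: C20H26N2S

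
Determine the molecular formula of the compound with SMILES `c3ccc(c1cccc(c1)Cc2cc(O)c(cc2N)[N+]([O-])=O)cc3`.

C19H16N2O3

Heavy atoms from the SMILES: 19 C, 2 N, 3 O.
Implicit hydrogens by atom environment:
  11 × C (aromatic): 1 H each → 11
  7 × C (aromatic): no H
  1 × C: 2 H
  1 × N: 2 H
  1 × N (charge +1): no H
  1 × O: 1 H
  1 × O: no H
  1 × O (charge -1): no H
  Total hydrogens = 16.
Molecular formula: C19H16N2O3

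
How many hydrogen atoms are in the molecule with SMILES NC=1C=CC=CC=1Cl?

6

Hydrogens are implicit in SMILES; fill each atom to its normal valence:
  4 × C (aromatic): 1 H each → 4
  2 × C (aromatic): no H
  1 × Cl: no H
  1 × N: 2 H
  Total hydrogens = 6.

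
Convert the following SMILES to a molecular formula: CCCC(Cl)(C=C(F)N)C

Heavy atoms from the SMILES: 7 C, 1 Cl, 1 F, 1 N.
Implicit hydrogens by atom environment:
  2 × C: 3 H each → 6
  2 × C: 2 H each → 4
  2 × C: no H
  1 × C: 1 H
  1 × Cl: no H
  1 × F: no H
  1 × N: 2 H
  Total hydrogens = 13.
Molecular formula: C7H13ClFN

C7H13ClFN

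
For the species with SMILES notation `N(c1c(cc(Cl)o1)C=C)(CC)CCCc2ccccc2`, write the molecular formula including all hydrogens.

Heavy atoms from the SMILES: 17 C, 1 Cl, 1 N, 1 O.
Implicit hydrogens by atom environment:
  6 × C (aromatic): 1 H each → 6
  5 × C: 2 H each → 10
  4 × C (aromatic): no H
  1 × C: 3 H
  1 × C: 1 H
  1 × Cl: no H
  1 × N: no H
  1 × O (aromatic): no H
  Total hydrogens = 20.
Molecular formula: C17H20ClNO

C17H20ClNO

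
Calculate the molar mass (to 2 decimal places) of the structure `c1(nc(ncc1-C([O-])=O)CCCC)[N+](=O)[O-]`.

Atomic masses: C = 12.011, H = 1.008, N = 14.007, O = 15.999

Molecular formula: C9H10N3O4-.
M = 9×12.011 + 10×1.008 + 3×14.007 + 4×15.999 = 224.20 g/mol.

224.20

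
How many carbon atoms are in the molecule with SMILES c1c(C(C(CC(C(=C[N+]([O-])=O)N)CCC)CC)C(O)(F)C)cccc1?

19

The symbol for carbon appears 19 times in the SMILES. Lowercase c denotes aromatic carbon and counts toward C.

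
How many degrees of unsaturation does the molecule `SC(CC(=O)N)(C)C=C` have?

Molecular formula from the SMILES: C6H11NOS.
DoU = (2C + 2 + N − H − X)/2 = (2·6 + 2 + 1 − 11 − 0)/2 = 4/2 = 2.
(Structurally: 0 ring(s) + 2 π bond(s) = 2.)

2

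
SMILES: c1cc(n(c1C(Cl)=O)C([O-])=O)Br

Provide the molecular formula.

Heavy atoms from the SMILES: 1 Br, 6 C, 1 Cl, 1 N, 3 O.
Implicit hydrogens by atom environment:
  2 × C (aromatic): 1 H each → 2
  2 × C (aromatic): no H
  2 × C: no H
  2 × O: no H
  1 × Br: no H
  1 × Cl: no H
  1 × N (aromatic): no H
  1 × O (charge -1): no H
  Total hydrogens = 2.
Net charge -1.
Molecular formula: C6H2BrClNO3-

C6H2BrClNO3-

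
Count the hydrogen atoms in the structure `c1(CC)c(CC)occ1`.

12

Hydrogens are implicit in SMILES; fill each atom to its normal valence:
  2 × C: 3 H each → 6
  2 × C: 2 H each → 4
  2 × C (aromatic): 1 H each → 2
  2 × C (aromatic): no H
  1 × O (aromatic): no H
  Total hydrogens = 12.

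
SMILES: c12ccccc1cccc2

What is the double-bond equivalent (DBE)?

Molecular formula from the SMILES: C10H8.
DoU = (2C + 2 + N − H − X)/2 = (2·10 + 2 + 0 − 8 − 0)/2 = 14/2 = 7.
(Structurally: 2 ring(s) + 5 π bond(s) = 7.)

7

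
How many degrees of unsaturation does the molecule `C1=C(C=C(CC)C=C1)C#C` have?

6

Molecular formula from the SMILES: C10H10.
DoU = (2C + 2 + N − H − X)/2 = (2·10 + 2 + 0 − 10 − 0)/2 = 12/2 = 6.
(Structurally: 1 ring(s) + 5 π bond(s) = 6.)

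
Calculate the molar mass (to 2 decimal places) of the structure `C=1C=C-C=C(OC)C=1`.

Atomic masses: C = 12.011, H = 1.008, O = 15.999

108.14

Molecular formula: C7H8O.
M = 7×12.011 + 8×1.008 + 1×15.999 = 108.14 g/mol.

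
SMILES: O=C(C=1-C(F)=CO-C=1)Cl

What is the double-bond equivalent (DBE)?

4

Molecular formula from the SMILES: C5H2ClFO2.
DoU = (2C + 2 + N − H − X)/2 = (2·5 + 2 + 0 − 2 − 2)/2 = 8/2 = 4.
(Structurally: 1 ring(s) + 3 π bond(s) = 4.)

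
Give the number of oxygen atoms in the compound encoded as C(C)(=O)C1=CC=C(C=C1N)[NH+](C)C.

The symbol for oxygen appears 1 time in the SMILES.

1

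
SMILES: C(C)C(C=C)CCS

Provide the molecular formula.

Heavy atoms from the SMILES: 7 C, 1 S.
Implicit hydrogens by atom environment:
  4 × C: 2 H each → 8
  2 × C: 1 H each → 2
  1 × C: 3 H
  1 × S: 1 H
  Total hydrogens = 14.
Molecular formula: C7H14S

C7H14S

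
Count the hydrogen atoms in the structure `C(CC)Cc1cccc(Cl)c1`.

13

Hydrogens are implicit in SMILES; fill each atom to its normal valence:
  4 × C (aromatic): 1 H each → 4
  3 × C: 2 H each → 6
  2 × C (aromatic): no H
  1 × C: 3 H
  1 × Cl: no H
  Total hydrogens = 13.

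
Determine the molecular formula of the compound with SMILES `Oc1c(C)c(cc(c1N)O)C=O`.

Heavy atoms from the SMILES: 8 C, 1 N, 3 O.
Implicit hydrogens by atom environment:
  5 × C (aromatic): no H
  2 × O: 1 H each → 2
  1 × C: 3 H
  1 × C (aromatic): 1 H
  1 × C: 1 H
  1 × N: 2 H
  1 × O: no H
  Total hydrogens = 9.
Molecular formula: C8H9NO3

C8H9NO3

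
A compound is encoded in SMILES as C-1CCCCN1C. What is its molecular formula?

C6H13N

Heavy atoms from the SMILES: 6 C, 1 N.
Implicit hydrogens by atom environment:
  5 × C: 2 H each → 10
  1 × C: 3 H
  1 × N: no H
  Total hydrogens = 13.
Molecular formula: C6H13N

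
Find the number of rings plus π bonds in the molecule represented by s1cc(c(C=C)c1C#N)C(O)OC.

6

Molecular formula from the SMILES: C9H9NO2S.
DoU = (2C + 2 + N − H − X)/2 = (2·9 + 2 + 1 − 9 − 0)/2 = 12/2 = 6.
(Structurally: 1 ring(s) + 5 π bond(s) = 6.)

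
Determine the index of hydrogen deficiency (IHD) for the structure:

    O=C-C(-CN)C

Molecular formula from the SMILES: C4H9NO.
DoU = (2C + 2 + N − H − X)/2 = (2·4 + 2 + 1 − 9 − 0)/2 = 2/2 = 1.
(Structurally: 0 ring(s) + 1 π bond(s) = 1.)

1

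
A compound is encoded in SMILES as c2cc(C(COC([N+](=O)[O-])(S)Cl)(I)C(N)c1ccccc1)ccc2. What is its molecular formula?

C16H16ClIN2O3S

Heavy atoms from the SMILES: 16 C, 1 Cl, 1 I, 2 N, 3 O, 1 S.
Implicit hydrogens by atom environment:
  10 × C (aromatic): 1 H each → 10
  2 × C: no H
  2 × C (aromatic): no H
  2 × O: no H
  1 × C: 2 H
  1 × C: 1 H
  1 × Cl: no H
  1 × I: no H
  1 × N: 2 H
  1 × N (charge +1): no H
  1 × O (charge -1): no H
  1 × S: 1 H
  Total hydrogens = 16.
Molecular formula: C16H16ClIN2O3S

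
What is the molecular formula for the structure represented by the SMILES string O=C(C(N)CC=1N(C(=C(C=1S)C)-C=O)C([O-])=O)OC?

C11H13N2O5S-

Heavy atoms from the SMILES: 11 C, 2 N, 5 O, 1 S.
Implicit hydrogens by atom environment:
  4 × C (aromatic): no H
  4 × O: no H
  2 × C: 3 H each → 6
  2 × C: 1 H each → 2
  2 × C: no H
  1 × C: 2 H
  1 × N: 2 H
  1 × N (aromatic): no H
  1 × O (charge -1): no H
  1 × S: 1 H
  Total hydrogens = 13.
Net charge -1.
Molecular formula: C11H13N2O5S-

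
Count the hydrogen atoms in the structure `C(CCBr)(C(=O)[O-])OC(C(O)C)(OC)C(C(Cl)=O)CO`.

Hydrogens are implicit in SMILES; fill each atom to its normal valence:
  4 × O: no H
  3 × C: 2 H each → 6
  3 × C: 1 H each → 3
  3 × C: no H
  2 × C: 3 H each → 6
  2 × O: 1 H each → 2
  1 × Br: no H
  1 × Cl: no H
  1 × O (charge -1): no H
  Total hydrogens = 17.

17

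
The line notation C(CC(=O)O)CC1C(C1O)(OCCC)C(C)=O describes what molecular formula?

C12H20O5

Heavy atoms from the SMILES: 12 C, 5 O.
Implicit hydrogens by atom environment:
  5 × C: 2 H each → 10
  3 × C: no H
  3 × O: no H
  2 × C: 3 H each → 6
  2 × C: 1 H each → 2
  2 × O: 1 H each → 2
  Total hydrogens = 20.
Molecular formula: C12H20O5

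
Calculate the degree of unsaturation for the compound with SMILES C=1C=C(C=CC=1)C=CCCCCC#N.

Molecular formula from the SMILES: C13H15N.
DoU = (2C + 2 + N − H − X)/2 = (2·13 + 2 + 1 − 15 − 0)/2 = 14/2 = 7.
(Structurally: 1 ring(s) + 6 π bond(s) = 7.)

7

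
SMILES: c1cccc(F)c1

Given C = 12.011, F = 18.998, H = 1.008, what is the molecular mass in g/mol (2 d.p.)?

Molecular formula: C6H5F.
M = 6×12.011 + 1×18.998 + 5×1.008 = 96.10 g/mol.

96.10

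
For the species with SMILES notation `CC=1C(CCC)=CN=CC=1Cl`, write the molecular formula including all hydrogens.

C9H12ClN

Heavy atoms from the SMILES: 9 C, 1 Cl, 1 N.
Implicit hydrogens by atom environment:
  3 × C (aromatic): no H
  2 × C: 3 H each → 6
  2 × C: 2 H each → 4
  2 × C (aromatic): 1 H each → 2
  1 × Cl: no H
  1 × N (aromatic): no H
  Total hydrogens = 12.
Molecular formula: C9H12ClN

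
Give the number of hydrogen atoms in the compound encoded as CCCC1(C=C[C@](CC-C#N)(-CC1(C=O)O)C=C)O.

Hydrogens are implicit in SMILES; fill each atom to its normal valence:
  6 × C: 2 H each → 12
  4 × C: 1 H each → 4
  4 × C: no H
  2 × O: 1 H each → 2
  1 × C: 3 H
  1 × N: no H
  1 × O: no H
  Total hydrogens = 21.

21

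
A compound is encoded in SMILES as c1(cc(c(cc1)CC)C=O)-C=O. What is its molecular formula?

C10H10O2

Heavy atoms from the SMILES: 10 C, 2 O.
Implicit hydrogens by atom environment:
  3 × C (aromatic): 1 H each → 3
  3 × C (aromatic): no H
  2 × C: 1 H each → 2
  2 × O: no H
  1 × C: 3 H
  1 × C: 2 H
  Total hydrogens = 10.
Molecular formula: C10H10O2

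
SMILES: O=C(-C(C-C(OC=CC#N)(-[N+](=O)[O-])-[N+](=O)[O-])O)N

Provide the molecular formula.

C7H8N4O7

Heavy atoms from the SMILES: 7 C, 4 N, 7 O.
Implicit hydrogens by atom environment:
  4 × O: no H
  3 × C: 1 H each → 3
  3 × C: no H
  2 × N (charge +1): no H
  2 × O (charge -1): no H
  1 × C: 2 H
  1 × N: 2 H
  1 × N: no H
  1 × O: 1 H
  Total hydrogens = 8.
Molecular formula: C7H8N4O7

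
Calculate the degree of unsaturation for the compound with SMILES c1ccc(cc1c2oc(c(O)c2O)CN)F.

7

Molecular formula from the SMILES: C11H10FNO3.
DoU = (2C + 2 + N − H − X)/2 = (2·11 + 2 + 1 − 10 − 1)/2 = 14/2 = 7.
(Structurally: 2 ring(s) + 5 π bond(s) = 7.)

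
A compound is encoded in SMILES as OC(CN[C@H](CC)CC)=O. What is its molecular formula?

Heavy atoms from the SMILES: 7 C, 1 N, 2 O.
Implicit hydrogens by atom environment:
  3 × C: 2 H each → 6
  2 × C: 3 H each → 6
  1 × C: 1 H
  1 × C: no H
  1 × N: 1 H
  1 × O: 1 H
  1 × O: no H
  Total hydrogens = 15.
Molecular formula: C7H15NO2

C7H15NO2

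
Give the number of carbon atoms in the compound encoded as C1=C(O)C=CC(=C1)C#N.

7

The symbol for carbon appears 7 times in the SMILES.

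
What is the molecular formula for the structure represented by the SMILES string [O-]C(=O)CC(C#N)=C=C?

Heavy atoms from the SMILES: 6 C, 1 N, 2 O.
Implicit hydrogens by atom environment:
  4 × C: no H
  2 × C: 2 H each → 4
  1 × N: no H
  1 × O: no H
  1 × O (charge -1): no H
  Total hydrogens = 4.
Net charge -1.
Molecular formula: C6H4NO2-

C6H4NO2-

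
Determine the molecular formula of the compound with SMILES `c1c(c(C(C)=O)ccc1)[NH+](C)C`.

C10H14NO+

Heavy atoms from the SMILES: 10 C, 1 N, 1 O.
Implicit hydrogens by atom environment:
  4 × C (aromatic): 1 H each → 4
  3 × C: 3 H each → 9
  2 × C (aromatic): no H
  1 × C: no H
  1 × N (charge +1): 1 H
  1 × O: no H
  Total hydrogens = 14.
Net charge +1.
Molecular formula: C10H14NO+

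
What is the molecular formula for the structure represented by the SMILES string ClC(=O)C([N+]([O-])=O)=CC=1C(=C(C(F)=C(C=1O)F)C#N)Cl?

C10H2Cl2F2N2O4

Heavy atoms from the SMILES: 10 C, 2 Cl, 2 F, 2 N, 4 O.
Implicit hydrogens by atom environment:
  6 × C (aromatic): no H
  3 × C: no H
  2 × Cl: no H
  2 × F: no H
  2 × O: no H
  1 × C: 1 H
  1 × N (charge +1): no H
  1 × N: no H
  1 × O: 1 H
  1 × O (charge -1): no H
  Total hydrogens = 2.
Molecular formula: C10H2Cl2F2N2O4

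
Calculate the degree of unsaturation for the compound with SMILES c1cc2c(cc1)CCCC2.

Molecular formula from the SMILES: C10H12.
DoU = (2C + 2 + N − H − X)/2 = (2·10 + 2 + 0 − 12 − 0)/2 = 10/2 = 5.
(Structurally: 2 ring(s) + 3 π bond(s) = 5.)

5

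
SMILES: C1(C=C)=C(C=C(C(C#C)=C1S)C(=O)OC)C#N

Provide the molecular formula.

C13H9NO2S

Heavy atoms from the SMILES: 13 C, 1 N, 2 O, 1 S.
Implicit hydrogens by atom environment:
  5 × C (aromatic): no H
  3 × C: no H
  2 × C: 1 H each → 2
  2 × O: no H
  1 × C: 3 H
  1 × C: 2 H
  1 × C (aromatic): 1 H
  1 × N: no H
  1 × S: 1 H
  Total hydrogens = 9.
Molecular formula: C13H9NO2S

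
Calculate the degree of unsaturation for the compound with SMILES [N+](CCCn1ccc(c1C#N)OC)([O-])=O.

Molecular formula from the SMILES: C9H11N3O3.
DoU = (2C + 2 + N − H − X)/2 = (2·9 + 2 + 3 − 11 − 0)/2 = 12/2 = 6.
(Structurally: 1 ring(s) + 5 π bond(s) = 6.)

6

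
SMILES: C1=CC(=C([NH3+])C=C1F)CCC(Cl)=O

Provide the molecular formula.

Heavy atoms from the SMILES: 9 C, 1 Cl, 1 F, 1 N, 1 O.
Implicit hydrogens by atom environment:
  3 × C (aromatic): 1 H each → 3
  3 × C (aromatic): no H
  2 × C: 2 H each → 4
  1 × C: no H
  1 × Cl: no H
  1 × F: no H
  1 × N (charge +1): 3 H
  1 × O: no H
  Total hydrogens = 10.
Net charge +1.
Molecular formula: C9H10ClFNO+

C9H10ClFNO+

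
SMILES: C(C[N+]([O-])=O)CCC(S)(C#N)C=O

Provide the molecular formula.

C7H10N2O3S

Heavy atoms from the SMILES: 7 C, 2 N, 3 O, 1 S.
Implicit hydrogens by atom environment:
  4 × C: 2 H each → 8
  2 × C: no H
  2 × O: no H
  1 × C: 1 H
  1 × N: no H
  1 × N (charge +1): no H
  1 × O (charge -1): no H
  1 × S: 1 H
  Total hydrogens = 10.
Molecular formula: C7H10N2O3S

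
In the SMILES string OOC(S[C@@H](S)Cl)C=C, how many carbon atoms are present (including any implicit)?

The symbol for carbon appears 4 times in the SMILES. (Cl is a single chlorine, not C + l.)

4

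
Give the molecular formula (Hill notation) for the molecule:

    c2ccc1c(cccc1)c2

C10H8

Heavy atoms from the SMILES: 10 C.
Implicit hydrogens by atom environment:
  8 × C (aromatic): 1 H each → 8
  2 × C (aromatic): no H
  Total hydrogens = 8.
Molecular formula: C10H8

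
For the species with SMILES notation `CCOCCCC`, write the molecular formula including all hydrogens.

C6H14O

Heavy atoms from the SMILES: 6 C, 1 O.
Implicit hydrogens by atom environment:
  4 × C: 2 H each → 8
  2 × C: 3 H each → 6
  1 × O: no H
  Total hydrogens = 14.
Molecular formula: C6H14O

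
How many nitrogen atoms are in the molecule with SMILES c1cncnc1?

The symbol for nitrogen appears 2 times in the SMILES.

2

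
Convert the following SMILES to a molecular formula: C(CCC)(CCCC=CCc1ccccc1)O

C16H24O

Heavy atoms from the SMILES: 16 C, 1 O.
Implicit hydrogens by atom environment:
  6 × C: 2 H each → 12
  5 × C (aromatic): 1 H each → 5
  3 × C: 1 H each → 3
  1 × C: 3 H
  1 × C (aromatic): no H
  1 × O: 1 H
  Total hydrogens = 24.
Molecular formula: C16H24O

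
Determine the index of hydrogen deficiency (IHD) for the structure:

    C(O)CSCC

0

Molecular formula from the SMILES: C4H10OS.
DoU = (2C + 2 + N − H − X)/2 = (2·4 + 2 + 0 − 10 − 0)/2 = 0/2 = 0.
(Structurally: 0 ring(s) + 0 π bond(s) = 0.)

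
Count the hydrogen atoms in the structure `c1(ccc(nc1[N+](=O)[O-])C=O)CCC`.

10

Hydrogens are implicit in SMILES; fill each atom to its normal valence:
  3 × C (aromatic): no H
  2 × C: 2 H each → 4
  2 × C (aromatic): 1 H each → 2
  2 × O: no H
  1 × C: 3 H
  1 × C: 1 H
  1 × N (aromatic): no H
  1 × N (charge +1): no H
  1 × O (charge -1): no H
  Total hydrogens = 10.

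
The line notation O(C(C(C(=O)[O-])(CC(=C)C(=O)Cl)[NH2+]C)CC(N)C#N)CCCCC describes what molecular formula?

Heavy atoms from the SMILES: 16 C, 1 Cl, 3 N, 4 O.
Implicit hydrogens by atom environment:
  7 × C: 2 H each → 14
  5 × C: no H
  3 × O: no H
  2 × C: 3 H each → 6
  2 × C: 1 H each → 2
  1 × Cl: no H
  1 × N (charge +1): 2 H
  1 × N: 2 H
  1 × N: no H
  1 × O (charge -1): no H
  Total hydrogens = 26.
Molecular formula: C16H26ClN3O4

C16H26ClN3O4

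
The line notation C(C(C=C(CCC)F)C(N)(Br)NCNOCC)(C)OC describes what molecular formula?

Heavy atoms from the SMILES: 1 Br, 13 C, 1 F, 3 N, 2 O.
Implicit hydrogens by atom environment:
  4 × C: 3 H each → 12
  4 × C: 2 H each → 8
  3 × C: 1 H each → 3
  2 × C: no H
  2 × N: 1 H each → 2
  2 × O: no H
  1 × Br: no H
  1 × F: no H
  1 × N: 2 H
  Total hydrogens = 27.
Molecular formula: C13H27BrFN3O2

C13H27BrFN3O2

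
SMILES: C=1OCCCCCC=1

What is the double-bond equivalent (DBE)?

Molecular formula from the SMILES: C7H12O.
DoU = (2C + 2 + N − H − X)/2 = (2·7 + 2 + 0 − 12 − 0)/2 = 4/2 = 2.
(Structurally: 1 ring(s) + 1 π bond(s) = 2.)

2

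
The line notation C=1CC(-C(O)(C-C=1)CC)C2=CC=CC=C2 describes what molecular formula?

Heavy atoms from the SMILES: 14 C, 1 O.
Implicit hydrogens by atom environment:
  5 × C (aromatic): 1 H each → 5
  3 × C: 2 H each → 6
  3 × C: 1 H each → 3
  1 × C: 3 H
  1 × C: no H
  1 × C (aromatic): no H
  1 × O: 1 H
  Total hydrogens = 18.
Molecular formula: C14H18O

C14H18O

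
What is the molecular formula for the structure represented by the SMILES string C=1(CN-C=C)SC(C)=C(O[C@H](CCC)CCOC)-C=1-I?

Heavy atoms from the SMILES: 15 C, 1 I, 1 N, 2 O, 1 S.
Implicit hydrogens by atom environment:
  6 × C: 2 H each → 12
  4 × C (aromatic): no H
  3 × C: 3 H each → 9
  2 × C: 1 H each → 2
  2 × O: no H
  1 × I: no H
  1 × N: 1 H
  1 × S (aromatic): no H
  Total hydrogens = 24.
Molecular formula: C15H24INO2S

C15H24INO2S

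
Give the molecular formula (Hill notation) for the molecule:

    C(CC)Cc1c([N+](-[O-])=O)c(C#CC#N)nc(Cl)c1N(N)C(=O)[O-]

Heavy atoms from the SMILES: 13 C, 1 Cl, 5 N, 4 O.
Implicit hydrogens by atom environment:
  5 × C (aromatic): no H
  4 × C: no H
  3 × C: 2 H each → 6
  2 × N: no H
  2 × O: no H
  2 × O (charge -1): no H
  1 × C: 3 H
  1 × Cl: no H
  1 × N: 2 H
  1 × N (aromatic): no H
  1 × N (charge +1): no H
  Total hydrogens = 11.
Net charge -1.
Molecular formula: C13H11ClN5O4-

C13H11ClN5O4-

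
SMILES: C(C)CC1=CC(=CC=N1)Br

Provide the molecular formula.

C8H10BrN

Heavy atoms from the SMILES: 1 Br, 8 C, 1 N.
Implicit hydrogens by atom environment:
  3 × C (aromatic): 1 H each → 3
  2 × C: 2 H each → 4
  2 × C (aromatic): no H
  1 × Br: no H
  1 × C: 3 H
  1 × N (aromatic): no H
  Total hydrogens = 10.
Molecular formula: C8H10BrN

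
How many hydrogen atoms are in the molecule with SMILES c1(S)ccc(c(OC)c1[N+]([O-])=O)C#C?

Hydrogens are implicit in SMILES; fill each atom to its normal valence:
  4 × C (aromatic): no H
  2 × C (aromatic): 1 H each → 2
  2 × O: no H
  1 × C: 3 H
  1 × C: 1 H
  1 × C: no H
  1 × N (charge +1): no H
  1 × O (charge -1): no H
  1 × S: 1 H
  Total hydrogens = 7.

7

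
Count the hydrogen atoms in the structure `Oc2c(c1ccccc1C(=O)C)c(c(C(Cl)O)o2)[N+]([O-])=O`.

10

Hydrogens are implicit in SMILES; fill each atom to its normal valence:
  6 × C (aromatic): no H
  4 × C (aromatic): 1 H each → 4
  2 × O: 1 H each → 2
  2 × O: no H
  1 × C: 3 H
  1 × C: 1 H
  1 × C: no H
  1 × Cl: no H
  1 × N (charge +1): no H
  1 × O (aromatic): no H
  1 × O (charge -1): no H
  Total hydrogens = 10.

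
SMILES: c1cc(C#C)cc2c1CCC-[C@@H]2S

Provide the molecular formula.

Heavy atoms from the SMILES: 12 C, 1 S.
Implicit hydrogens by atom environment:
  3 × C: 2 H each → 6
  3 × C (aromatic): 1 H each → 3
  3 × C (aromatic): no H
  2 × C: 1 H each → 2
  1 × C: no H
  1 × S: 1 H
  Total hydrogens = 12.
Molecular formula: C12H12S

C12H12S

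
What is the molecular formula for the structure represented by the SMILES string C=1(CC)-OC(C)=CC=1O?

C7H10O2

Heavy atoms from the SMILES: 7 C, 2 O.
Implicit hydrogens by atom environment:
  3 × C (aromatic): no H
  2 × C: 3 H each → 6
  1 × C: 2 H
  1 × C (aromatic): 1 H
  1 × O: 1 H
  1 × O (aromatic): no H
  Total hydrogens = 10.
Molecular formula: C7H10O2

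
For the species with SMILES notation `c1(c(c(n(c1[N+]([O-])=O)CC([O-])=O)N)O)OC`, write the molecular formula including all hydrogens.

C7H8N3O6-

Heavy atoms from the SMILES: 7 C, 3 N, 6 O.
Implicit hydrogens by atom environment:
  4 × C (aromatic): no H
  3 × O: no H
  2 × O (charge -1): no H
  1 × C: 3 H
  1 × C: 2 H
  1 × C: no H
  1 × N: 2 H
  1 × N (aromatic): no H
  1 × N (charge +1): no H
  1 × O: 1 H
  Total hydrogens = 8.
Net charge -1.
Molecular formula: C7H8N3O6-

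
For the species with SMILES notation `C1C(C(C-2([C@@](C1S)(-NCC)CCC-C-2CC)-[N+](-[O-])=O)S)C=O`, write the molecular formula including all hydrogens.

Heavy atoms from the SMILES: 15 C, 2 N, 3 O, 2 S.
Implicit hydrogens by atom environment:
  6 × C: 2 H each → 12
  5 × C: 1 H each → 5
  2 × C: 3 H each → 6
  2 × C: no H
  2 × O: no H
  2 × S: 1 H each → 2
  1 × N: 1 H
  1 × N (charge +1): no H
  1 × O (charge -1): no H
  Total hydrogens = 26.
Molecular formula: C15H26N2O3S2

C15H26N2O3S2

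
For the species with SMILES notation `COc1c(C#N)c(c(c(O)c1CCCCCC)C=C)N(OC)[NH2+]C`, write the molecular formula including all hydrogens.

C18H28N3O3+

Heavy atoms from the SMILES: 18 C, 3 N, 3 O.
Implicit hydrogens by atom environment:
  6 × C: 2 H each → 12
  6 × C (aromatic): no H
  4 × C: 3 H each → 12
  2 × N: no H
  2 × O: no H
  1 × C: 1 H
  1 × C: no H
  1 × N (charge +1): 2 H
  1 × O: 1 H
  Total hydrogens = 28.
Net charge +1.
Molecular formula: C18H28N3O3+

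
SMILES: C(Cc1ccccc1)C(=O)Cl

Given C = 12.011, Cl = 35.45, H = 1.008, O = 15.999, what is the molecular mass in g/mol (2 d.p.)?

Molecular formula: C9H9ClO.
M = 9×12.011 + 1×35.45 + 9×1.008 + 1×15.999 = 168.62 g/mol.

168.62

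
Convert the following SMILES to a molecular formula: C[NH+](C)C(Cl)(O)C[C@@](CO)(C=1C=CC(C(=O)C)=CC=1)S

C14H21ClNO3S+

Heavy atoms from the SMILES: 14 C, 1 Cl, 1 N, 3 O, 1 S.
Implicit hydrogens by atom environment:
  4 × C (aromatic): 1 H each → 4
  3 × C: 3 H each → 9
  3 × C: no H
  2 × C: 2 H each → 4
  2 × C (aromatic): no H
  2 × O: 1 H each → 2
  1 × Cl: no H
  1 × N (charge +1): 1 H
  1 × O: no H
  1 × S: 1 H
  Total hydrogens = 21.
Net charge +1.
Molecular formula: C14H21ClNO3S+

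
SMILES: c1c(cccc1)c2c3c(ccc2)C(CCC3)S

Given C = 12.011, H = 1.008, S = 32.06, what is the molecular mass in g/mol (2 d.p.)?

240.36

Molecular formula: C16H16S.
M = 16×12.011 + 16×1.008 + 1×32.06 = 240.36 g/mol.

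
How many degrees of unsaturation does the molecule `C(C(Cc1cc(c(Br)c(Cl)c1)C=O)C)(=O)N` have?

Molecular formula from the SMILES: C11H11BrClNO2.
DoU = (2C + 2 + N − H − X)/2 = (2·11 + 2 + 1 − 11 − 2)/2 = 12/2 = 6.
(Structurally: 1 ring(s) + 5 π bond(s) = 6.)

6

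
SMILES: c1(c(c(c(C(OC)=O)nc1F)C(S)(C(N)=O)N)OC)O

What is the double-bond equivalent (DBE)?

Molecular formula from the SMILES: C10H12FN3O5S.
DoU = (2C + 2 + N − H − X)/2 = (2·10 + 2 + 3 − 12 − 1)/2 = 12/2 = 6.
(Structurally: 1 ring(s) + 5 π bond(s) = 6.)

6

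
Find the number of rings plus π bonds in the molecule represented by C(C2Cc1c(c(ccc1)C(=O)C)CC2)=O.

Molecular formula from the SMILES: C13H14O2.
DoU = (2C + 2 + N − H − X)/2 = (2·13 + 2 + 0 − 14 − 0)/2 = 14/2 = 7.
(Structurally: 2 ring(s) + 5 π bond(s) = 7.)

7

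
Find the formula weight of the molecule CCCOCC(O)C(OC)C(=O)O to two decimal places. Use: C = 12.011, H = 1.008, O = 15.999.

Molecular formula: C8H16O5.
M = 8×12.011 + 16×1.008 + 5×15.999 = 192.21 g/mol.

192.21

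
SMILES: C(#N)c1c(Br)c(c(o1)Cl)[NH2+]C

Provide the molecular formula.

Heavy atoms from the SMILES: 1 Br, 6 C, 1 Cl, 2 N, 1 O.
Implicit hydrogens by atom environment:
  4 × C (aromatic): no H
  1 × Br: no H
  1 × C: 3 H
  1 × C: no H
  1 × Cl: no H
  1 × N (charge +1): 2 H
  1 × N: no H
  1 × O (aromatic): no H
  Total hydrogens = 5.
Net charge +1.
Molecular formula: C6H5BrClN2O+

C6H5BrClN2O+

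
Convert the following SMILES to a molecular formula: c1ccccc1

C6H6

Heavy atoms from the SMILES: 6 C.
Implicit hydrogens by atom environment:
  6 × C (aromatic): 1 H each → 6
  Total hydrogens = 6.
Molecular formula: C6H6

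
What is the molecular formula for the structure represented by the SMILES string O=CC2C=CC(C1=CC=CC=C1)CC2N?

C13H15NO

Heavy atoms from the SMILES: 13 C, 1 N, 1 O.
Implicit hydrogens by atom environment:
  6 × C: 1 H each → 6
  5 × C (aromatic): 1 H each → 5
  1 × C: 2 H
  1 × C (aromatic): no H
  1 × N: 2 H
  1 × O: no H
  Total hydrogens = 15.
Molecular formula: C13H15NO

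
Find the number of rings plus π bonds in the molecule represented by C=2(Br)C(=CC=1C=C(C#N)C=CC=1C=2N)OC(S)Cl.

Molecular formula from the SMILES: C12H8BrClN2OS.
DoU = (2C + 2 + N − H − X)/2 = (2·12 + 2 + 2 − 8 − 2)/2 = 18/2 = 9.
(Structurally: 2 ring(s) + 7 π bond(s) = 9.)

9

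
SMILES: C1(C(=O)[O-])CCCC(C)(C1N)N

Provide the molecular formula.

Heavy atoms from the SMILES: 8 C, 2 N, 2 O.
Implicit hydrogens by atom environment:
  3 × C: 2 H each → 6
  2 × C: 1 H each → 2
  2 × C: no H
  2 × N: 2 H each → 4
  1 × C: 3 H
  1 × O: no H
  1 × O (charge -1): no H
  Total hydrogens = 15.
Net charge -1.
Molecular formula: C8H15N2O2-

C8H15N2O2-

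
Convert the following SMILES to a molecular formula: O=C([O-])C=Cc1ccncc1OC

Heavy atoms from the SMILES: 9 C, 1 N, 3 O.
Implicit hydrogens by atom environment:
  3 × C (aromatic): 1 H each → 3
  2 × C: 1 H each → 2
  2 × C (aromatic): no H
  2 × O: no H
  1 × C: 3 H
  1 × C: no H
  1 × N (aromatic): no H
  1 × O (charge -1): no H
  Total hydrogens = 8.
Net charge -1.
Molecular formula: C9H8NO3-

C9H8NO3-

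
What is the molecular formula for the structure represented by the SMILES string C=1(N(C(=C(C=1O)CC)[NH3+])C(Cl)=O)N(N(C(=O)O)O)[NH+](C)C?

Heavy atoms from the SMILES: 10 C, 1 Cl, 5 N, 5 O.
Implicit hydrogens by atom environment:
  4 × C (aromatic): no H
  3 × C: 3 H each → 9
  3 × O: 1 H each → 3
  2 × C: no H
  2 × N: no H
  2 × O: no H
  1 × C: 2 H
  1 × Cl: no H
  1 × N (charge +1): 3 H
  1 × N (charge +1): 1 H
  1 × N (aromatic): no H
  Total hydrogens = 18.
Net charge +2.
Molecular formula: [C10H18ClN5O5]2+

[C10H18ClN5O5]2+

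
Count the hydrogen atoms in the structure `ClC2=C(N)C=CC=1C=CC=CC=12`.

Hydrogens are implicit in SMILES; fill each atom to its normal valence:
  6 × C (aromatic): 1 H each → 6
  4 × C (aromatic): no H
  1 × Cl: no H
  1 × N: 2 H
  Total hydrogens = 8.

8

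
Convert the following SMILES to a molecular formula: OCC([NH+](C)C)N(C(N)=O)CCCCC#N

C10H21N4O2+

Heavy atoms from the SMILES: 10 C, 4 N, 2 O.
Implicit hydrogens by atom environment:
  5 × C: 2 H each → 10
  2 × C: 3 H each → 6
  2 × C: no H
  2 × N: no H
  1 × C: 1 H
  1 × N: 2 H
  1 × N (charge +1): 1 H
  1 × O: 1 H
  1 × O: no H
  Total hydrogens = 21.
Net charge +1.
Molecular formula: C10H21N4O2+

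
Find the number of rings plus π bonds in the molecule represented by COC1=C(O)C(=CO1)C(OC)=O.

Molecular formula from the SMILES: C7H8O5.
DoU = (2C + 2 + N − H − X)/2 = (2·7 + 2 + 0 − 8 − 0)/2 = 8/2 = 4.
(Structurally: 1 ring(s) + 3 π bond(s) = 4.)

4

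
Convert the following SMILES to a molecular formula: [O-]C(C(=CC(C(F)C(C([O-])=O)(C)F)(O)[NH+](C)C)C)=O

Heavy atoms from the SMILES: 11 C, 2 F, 1 N, 5 O.
Implicit hydrogens by atom environment:
  5 × C: no H
  4 × C: 3 H each → 12
  2 × C: 1 H each → 2
  2 × F: no H
  2 × O: no H
  2 × O (charge -1): no H
  1 × N (charge +1): 1 H
  1 × O: 1 H
  Total hydrogens = 16.
Net charge -1.
Molecular formula: C11H16F2NO5-

C11H16F2NO5-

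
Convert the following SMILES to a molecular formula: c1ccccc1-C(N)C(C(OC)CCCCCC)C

C17H29NO

Heavy atoms from the SMILES: 17 C, 1 N, 1 O.
Implicit hydrogens by atom environment:
  5 × C: 2 H each → 10
  5 × C (aromatic): 1 H each → 5
  3 × C: 3 H each → 9
  3 × C: 1 H each → 3
  1 × C (aromatic): no H
  1 × N: 2 H
  1 × O: no H
  Total hydrogens = 29.
Molecular formula: C17H29NO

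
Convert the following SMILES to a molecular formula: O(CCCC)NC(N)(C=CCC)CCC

C12H26N2O

Heavy atoms from the SMILES: 12 C, 2 N, 1 O.
Implicit hydrogens by atom environment:
  6 × C: 2 H each → 12
  3 × C: 3 H each → 9
  2 × C: 1 H each → 2
  1 × C: no H
  1 × N: 2 H
  1 × N: 1 H
  1 × O: no H
  Total hydrogens = 26.
Molecular formula: C12H26N2O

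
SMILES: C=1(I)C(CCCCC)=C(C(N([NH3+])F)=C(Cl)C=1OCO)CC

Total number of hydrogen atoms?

Hydrogens are implicit in SMILES; fill each atom to its normal valence:
  6 × C: 2 H each → 12
  6 × C (aromatic): no H
  2 × C: 3 H each → 6
  1 × Cl: no H
  1 × F: no H
  1 × I: no H
  1 × N (charge +1): 3 H
  1 × N: no H
  1 × O: 1 H
  1 × O: no H
  Total hydrogens = 22.

22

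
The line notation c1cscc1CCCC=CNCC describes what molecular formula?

C11H17NS

Heavy atoms from the SMILES: 11 C, 1 N, 1 S.
Implicit hydrogens by atom environment:
  4 × C: 2 H each → 8
  3 × C (aromatic): 1 H each → 3
  2 × C: 1 H each → 2
  1 × C: 3 H
  1 × C (aromatic): no H
  1 × N: 1 H
  1 × S (aromatic): no H
  Total hydrogens = 17.
Molecular formula: C11H17NS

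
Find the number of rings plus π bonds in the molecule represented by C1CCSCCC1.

Molecular formula from the SMILES: C6H12S.
DoU = (2C + 2 + N − H − X)/2 = (2·6 + 2 + 0 − 12 − 0)/2 = 2/2 = 1.
(Structurally: 1 ring(s) + 0 π bond(s) = 1.)

1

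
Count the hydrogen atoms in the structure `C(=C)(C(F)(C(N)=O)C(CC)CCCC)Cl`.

19

Hydrogens are implicit in SMILES; fill each atom to its normal valence:
  5 × C: 2 H each → 10
  3 × C: no H
  2 × C: 3 H each → 6
  1 × C: 1 H
  1 × Cl: no H
  1 × F: no H
  1 × N: 2 H
  1 × O: no H
  Total hydrogens = 19.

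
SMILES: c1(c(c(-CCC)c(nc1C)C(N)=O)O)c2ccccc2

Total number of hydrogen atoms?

Hydrogens are implicit in SMILES; fill each atom to its normal valence:
  6 × C (aromatic): no H
  5 × C (aromatic): 1 H each → 5
  2 × C: 3 H each → 6
  2 × C: 2 H each → 4
  1 × C: no H
  1 × N: 2 H
  1 × N (aromatic): no H
  1 × O: 1 H
  1 × O: no H
  Total hydrogens = 18.

18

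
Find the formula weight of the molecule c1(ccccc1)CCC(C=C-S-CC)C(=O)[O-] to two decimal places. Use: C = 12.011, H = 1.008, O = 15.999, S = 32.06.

Molecular formula: C14H17O2S-.
M = 14×12.011 + 17×1.008 + 2×15.999 + 1×32.06 = 249.35 g/mol.

249.35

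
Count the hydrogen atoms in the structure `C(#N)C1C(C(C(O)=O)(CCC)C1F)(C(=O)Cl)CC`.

15

Hydrogens are implicit in SMILES; fill each atom to its normal valence:
  5 × C: no H
  3 × C: 2 H each → 6
  2 × C: 3 H each → 6
  2 × C: 1 H each → 2
  2 × O: no H
  1 × Cl: no H
  1 × F: no H
  1 × N: no H
  1 × O: 1 H
  Total hydrogens = 15.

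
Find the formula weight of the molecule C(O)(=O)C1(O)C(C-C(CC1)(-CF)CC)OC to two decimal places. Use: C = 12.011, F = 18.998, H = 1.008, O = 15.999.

Molecular formula: C11H19FO4.
M = 11×12.011 + 1×18.998 + 19×1.008 + 4×15.999 = 234.27 g/mol.

234.27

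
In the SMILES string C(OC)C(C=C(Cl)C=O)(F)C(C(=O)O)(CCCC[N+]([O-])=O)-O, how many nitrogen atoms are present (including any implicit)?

1

The symbol for nitrogen appears 1 time in the SMILES.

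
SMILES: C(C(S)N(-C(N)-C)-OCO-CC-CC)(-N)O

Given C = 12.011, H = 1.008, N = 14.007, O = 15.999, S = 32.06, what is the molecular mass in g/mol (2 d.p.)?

Molecular formula: C9H23N3O3S.
M = 9×12.011 + 23×1.008 + 3×14.007 + 3×15.999 + 1×32.06 = 253.36 g/mol.

253.36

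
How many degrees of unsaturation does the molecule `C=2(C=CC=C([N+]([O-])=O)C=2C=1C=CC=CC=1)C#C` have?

Molecular formula from the SMILES: C14H9NO2.
DoU = (2C + 2 + N − H − X)/2 = (2·14 + 2 + 1 − 9 − 0)/2 = 22/2 = 11.
(Structurally: 2 ring(s) + 9 π bond(s) = 11.)

11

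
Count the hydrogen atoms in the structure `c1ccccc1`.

6

Hydrogens are implicit in SMILES; fill each atom to its normal valence:
  6 × C (aromatic): 1 H each → 6
  Total hydrogens = 6.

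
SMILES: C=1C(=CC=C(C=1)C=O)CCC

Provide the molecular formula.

C10H12O

Heavy atoms from the SMILES: 10 C, 1 O.
Implicit hydrogens by atom environment:
  4 × C (aromatic): 1 H each → 4
  2 × C: 2 H each → 4
  2 × C (aromatic): no H
  1 × C: 3 H
  1 × C: 1 H
  1 × O: no H
  Total hydrogens = 12.
Molecular formula: C10H12O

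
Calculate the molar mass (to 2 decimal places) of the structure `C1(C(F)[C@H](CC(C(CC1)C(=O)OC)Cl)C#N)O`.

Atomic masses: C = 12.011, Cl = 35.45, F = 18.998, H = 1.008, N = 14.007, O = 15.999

Molecular formula: C11H15ClFNO3.
M = 11×12.011 + 1×35.45 + 1×18.998 + 15×1.008 + 1×14.007 + 3×15.999 = 263.69 g/mol.

263.69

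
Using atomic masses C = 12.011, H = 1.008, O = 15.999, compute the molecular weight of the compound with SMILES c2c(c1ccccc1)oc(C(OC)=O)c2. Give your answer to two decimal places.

Molecular formula: C12H10O3.
M = 12×12.011 + 10×1.008 + 3×15.999 = 202.21 g/mol.

202.21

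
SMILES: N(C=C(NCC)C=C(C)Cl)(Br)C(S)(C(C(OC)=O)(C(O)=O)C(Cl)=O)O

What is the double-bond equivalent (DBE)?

5

Molecular formula from the SMILES: C13H17BrCl2N2O6S.
DoU = (2C + 2 + N − H − X)/2 = (2·13 + 2 + 2 − 17 − 3)/2 = 10/2 = 5.
(Structurally: 0 ring(s) + 5 π bond(s) = 5.)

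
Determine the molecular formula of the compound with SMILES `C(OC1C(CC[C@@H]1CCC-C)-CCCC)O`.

C14H28O2

Heavy atoms from the SMILES: 14 C, 2 O.
Implicit hydrogens by atom environment:
  9 × C: 2 H each → 18
  3 × C: 1 H each → 3
  2 × C: 3 H each → 6
  1 × O: 1 H
  1 × O: no H
  Total hydrogens = 28.
Molecular formula: C14H28O2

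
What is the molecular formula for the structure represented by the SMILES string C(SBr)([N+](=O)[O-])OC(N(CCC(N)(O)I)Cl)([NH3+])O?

C5H12BrClIN4O5S+

Heavy atoms from the SMILES: 1 Br, 5 C, 1 Cl, 1 I, 4 N, 5 O, 1 S.
Implicit hydrogens by atom environment:
  2 × C: 2 H each → 4
  2 × C: no H
  2 × O: 1 H each → 2
  2 × O: no H
  1 × Br: no H
  1 × C: 1 H
  1 × Cl: no H
  1 × I: no H
  1 × N (charge +1): 3 H
  1 × N: 2 H
  1 × N: no H
  1 × N (charge +1): no H
  1 × O (charge -1): no H
  1 × S: no H
  Total hydrogens = 12.
Net charge +1.
Molecular formula: C5H12BrClIN4O5S+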